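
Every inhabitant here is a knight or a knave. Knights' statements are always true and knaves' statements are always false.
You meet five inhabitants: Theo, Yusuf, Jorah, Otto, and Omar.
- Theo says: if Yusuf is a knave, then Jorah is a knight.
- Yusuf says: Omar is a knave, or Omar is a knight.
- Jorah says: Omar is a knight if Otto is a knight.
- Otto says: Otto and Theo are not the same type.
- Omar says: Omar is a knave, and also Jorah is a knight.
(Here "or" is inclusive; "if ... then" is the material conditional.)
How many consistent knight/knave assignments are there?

0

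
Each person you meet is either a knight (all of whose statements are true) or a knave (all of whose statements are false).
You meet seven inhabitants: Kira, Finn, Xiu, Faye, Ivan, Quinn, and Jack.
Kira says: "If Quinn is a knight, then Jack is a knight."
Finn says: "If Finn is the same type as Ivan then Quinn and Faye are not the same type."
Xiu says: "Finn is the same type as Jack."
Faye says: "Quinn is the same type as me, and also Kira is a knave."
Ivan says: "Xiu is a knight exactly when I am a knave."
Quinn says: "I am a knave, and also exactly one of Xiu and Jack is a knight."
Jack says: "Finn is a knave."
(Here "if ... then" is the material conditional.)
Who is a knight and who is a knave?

Kira (knight): "if Quinn is a knight, then Jack is a knight" — True. ✓
As a knight, Finn's statement "if Finn is the same type as Ivan then Quinn and Faye are not the same type" should be True; it is.
As a knave, Xiu's statement "Finn is the same type as Jack" should be false; it is.
Since Faye is a knave, "Quinn is the same type as me, and also Kira is a knave" needs to be false, which holds.
Ivan is a knave, so "Xiu is a knight exactly when I am a knave" must be false — and it is.
Quinn is a knave, so "I am a knave, and also exactly one of Xiu and Jack is a knight" must be false — and it is.
Jack (knave): "Finn is a knave" — false. ✓

Knights: Kira and Finn. Knaves: Xiu, Faye, Ivan, Quinn, and Jack.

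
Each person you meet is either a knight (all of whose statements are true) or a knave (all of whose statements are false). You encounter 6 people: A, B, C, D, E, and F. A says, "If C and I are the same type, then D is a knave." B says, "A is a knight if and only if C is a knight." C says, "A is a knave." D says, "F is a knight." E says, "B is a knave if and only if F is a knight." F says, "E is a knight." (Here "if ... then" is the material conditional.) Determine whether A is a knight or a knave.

A is a knight.

Consistent assignments: {A=knight, B=knave, C=knave, D=knight, E=knight, F=knight}; {A=knight, B=knave, C=knave, D=knave, E=knave, F=knave}
In every consistent assignment, A is a knight.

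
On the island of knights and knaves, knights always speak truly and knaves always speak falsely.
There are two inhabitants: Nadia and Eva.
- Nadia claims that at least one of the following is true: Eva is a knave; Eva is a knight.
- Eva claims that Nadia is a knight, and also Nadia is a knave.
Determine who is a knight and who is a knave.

Knights: Nadia. Knaves: Eva.

Nadia is a knight, and the claim "at least one of the following is true: Eva is a knave; Eva is a knight" is indeed true.
Since Eva is a knave, "Nadia is a knight, and also Nadia is a knave" needs to be False, which holds.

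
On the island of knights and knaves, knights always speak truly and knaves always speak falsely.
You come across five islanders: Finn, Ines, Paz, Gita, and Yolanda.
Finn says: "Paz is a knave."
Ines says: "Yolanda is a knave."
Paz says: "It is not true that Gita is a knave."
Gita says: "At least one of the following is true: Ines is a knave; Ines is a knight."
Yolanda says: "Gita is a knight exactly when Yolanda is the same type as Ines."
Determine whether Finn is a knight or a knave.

Finn is a knave.

Consistent assignments: {Finn=knave, Ines=knight, Paz=knight, Gita=knight, Yolanda=knave}
In every consistent assignment, Finn is a knave.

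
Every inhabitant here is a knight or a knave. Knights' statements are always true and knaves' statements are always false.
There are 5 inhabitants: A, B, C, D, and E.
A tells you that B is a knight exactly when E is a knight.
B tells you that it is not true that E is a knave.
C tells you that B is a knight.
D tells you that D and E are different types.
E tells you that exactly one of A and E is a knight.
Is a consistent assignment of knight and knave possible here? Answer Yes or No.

Checking all 32 assignments, each has at least one speaker whose statement's truth value contradicts their type.

No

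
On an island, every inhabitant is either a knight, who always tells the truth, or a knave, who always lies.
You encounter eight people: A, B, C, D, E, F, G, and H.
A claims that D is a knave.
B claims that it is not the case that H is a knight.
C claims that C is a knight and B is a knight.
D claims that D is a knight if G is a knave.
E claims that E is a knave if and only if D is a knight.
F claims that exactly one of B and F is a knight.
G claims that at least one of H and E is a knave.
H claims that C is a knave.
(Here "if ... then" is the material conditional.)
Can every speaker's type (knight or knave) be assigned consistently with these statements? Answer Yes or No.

One consistent assignment: A=knight, B=knave, C=knave, D=knave, E=knight, F=knight, G=knave, H=knight.

Yes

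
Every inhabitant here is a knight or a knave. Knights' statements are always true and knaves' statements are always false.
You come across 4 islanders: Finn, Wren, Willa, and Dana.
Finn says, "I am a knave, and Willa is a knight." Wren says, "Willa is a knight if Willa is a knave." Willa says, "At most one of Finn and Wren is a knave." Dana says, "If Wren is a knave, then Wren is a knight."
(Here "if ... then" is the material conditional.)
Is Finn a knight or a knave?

Finn is a knave.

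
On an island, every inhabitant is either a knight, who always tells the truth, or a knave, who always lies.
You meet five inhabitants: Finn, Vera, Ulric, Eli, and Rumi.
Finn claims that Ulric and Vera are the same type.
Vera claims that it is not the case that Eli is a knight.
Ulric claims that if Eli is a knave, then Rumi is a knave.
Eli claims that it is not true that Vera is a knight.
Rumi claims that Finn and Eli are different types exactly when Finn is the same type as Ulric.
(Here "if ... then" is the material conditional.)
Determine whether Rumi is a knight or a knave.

Rumi is a knave.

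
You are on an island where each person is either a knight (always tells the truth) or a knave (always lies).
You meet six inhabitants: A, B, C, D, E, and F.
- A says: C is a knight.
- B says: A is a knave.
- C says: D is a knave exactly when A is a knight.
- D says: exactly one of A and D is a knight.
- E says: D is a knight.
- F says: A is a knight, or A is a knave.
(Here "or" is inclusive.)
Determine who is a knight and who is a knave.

A is a knave, B is a knight, C is a knave, D is a knave, E is a knave, and F is a knight.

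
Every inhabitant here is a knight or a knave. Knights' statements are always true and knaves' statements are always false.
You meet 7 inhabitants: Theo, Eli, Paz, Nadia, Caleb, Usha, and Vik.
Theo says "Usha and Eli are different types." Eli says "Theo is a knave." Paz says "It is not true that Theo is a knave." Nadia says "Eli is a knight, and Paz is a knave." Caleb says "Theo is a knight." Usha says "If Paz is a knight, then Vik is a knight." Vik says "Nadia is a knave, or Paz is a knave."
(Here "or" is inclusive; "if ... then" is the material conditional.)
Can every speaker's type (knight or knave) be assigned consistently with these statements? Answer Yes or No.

Yes

One consistent assignment: Theo=knight, Eli=knave, Paz=knight, Nadia=knave, Caleb=knight, Usha=knight, Vik=knight.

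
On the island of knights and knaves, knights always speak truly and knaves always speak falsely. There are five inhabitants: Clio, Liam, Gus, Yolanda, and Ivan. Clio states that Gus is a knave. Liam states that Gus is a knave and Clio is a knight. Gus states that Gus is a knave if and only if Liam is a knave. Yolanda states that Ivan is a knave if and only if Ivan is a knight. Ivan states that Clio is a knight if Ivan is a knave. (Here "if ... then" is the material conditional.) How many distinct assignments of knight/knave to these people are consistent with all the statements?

1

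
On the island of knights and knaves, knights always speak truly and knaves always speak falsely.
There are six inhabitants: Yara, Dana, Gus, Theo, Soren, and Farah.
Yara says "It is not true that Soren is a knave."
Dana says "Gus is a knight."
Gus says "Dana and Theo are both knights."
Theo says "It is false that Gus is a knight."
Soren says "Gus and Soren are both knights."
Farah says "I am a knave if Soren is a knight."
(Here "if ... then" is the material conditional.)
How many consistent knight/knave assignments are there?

1

Consistent assignments:
  Yara=knave, Dana=knave, Gus=knave, Theo=knight, Soren=knave, Farah=knight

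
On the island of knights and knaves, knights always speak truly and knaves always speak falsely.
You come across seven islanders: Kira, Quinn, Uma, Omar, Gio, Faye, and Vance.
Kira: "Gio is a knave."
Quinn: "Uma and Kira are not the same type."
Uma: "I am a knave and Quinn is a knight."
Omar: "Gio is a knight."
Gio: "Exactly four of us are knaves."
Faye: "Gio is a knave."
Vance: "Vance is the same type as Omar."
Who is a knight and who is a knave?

Kira is a knave, and the claim "Gio is a knave" is indeed false.
Quinn is a knave, so "Uma and Kira are not the same type" must be false — and it is.
Uma is a knave; "I am a knave and Quinn is a knight" is false, as required.
Omar (knight): "Gio is a knight" — True. ✓
Gio is a knight, so "exactly four of us are knaves" must be True — and it is.
Faye is a knave, so "Gio is a knave" must be false — and it is.
Since Vance is a knight, "Vance is the same type as Omar" needs to be True, which holds.

Kira is a knave, Quinn is a knave, Uma is a knave, Omar is a knight, Gio is a knight, Faye is a knave, and Vance is a knight.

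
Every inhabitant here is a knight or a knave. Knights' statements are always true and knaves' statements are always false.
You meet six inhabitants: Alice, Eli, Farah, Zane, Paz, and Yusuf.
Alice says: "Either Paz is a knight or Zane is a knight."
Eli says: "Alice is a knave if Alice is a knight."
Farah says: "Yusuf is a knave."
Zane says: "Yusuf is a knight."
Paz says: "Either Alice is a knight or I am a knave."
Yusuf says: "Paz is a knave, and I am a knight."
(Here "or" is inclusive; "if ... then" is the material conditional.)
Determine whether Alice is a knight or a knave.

Consistent assignments: {Alice=knight, Eli=knave, Farah=knight, Zane=knave, Paz=knight, Yusuf=knave}
In every consistent assignment, Alice is a knight.

Alice is a knight.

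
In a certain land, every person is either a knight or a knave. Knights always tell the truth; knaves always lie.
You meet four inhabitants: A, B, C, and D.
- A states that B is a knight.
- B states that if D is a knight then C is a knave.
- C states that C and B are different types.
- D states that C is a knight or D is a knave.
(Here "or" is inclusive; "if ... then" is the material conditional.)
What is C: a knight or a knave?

C is a knight.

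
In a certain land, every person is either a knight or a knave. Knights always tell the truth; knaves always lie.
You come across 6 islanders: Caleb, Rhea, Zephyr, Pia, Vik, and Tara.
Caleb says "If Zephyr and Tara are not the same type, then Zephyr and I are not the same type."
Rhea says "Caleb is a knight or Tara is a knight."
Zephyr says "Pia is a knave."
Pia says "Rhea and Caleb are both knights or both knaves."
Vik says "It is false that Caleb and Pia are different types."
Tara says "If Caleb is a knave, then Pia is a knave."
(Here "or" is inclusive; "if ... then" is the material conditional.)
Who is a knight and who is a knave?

Caleb is a knight, Rhea is a knight, Zephyr is a knave, Pia is a knight, Vik is a knight, and Tara is a knight.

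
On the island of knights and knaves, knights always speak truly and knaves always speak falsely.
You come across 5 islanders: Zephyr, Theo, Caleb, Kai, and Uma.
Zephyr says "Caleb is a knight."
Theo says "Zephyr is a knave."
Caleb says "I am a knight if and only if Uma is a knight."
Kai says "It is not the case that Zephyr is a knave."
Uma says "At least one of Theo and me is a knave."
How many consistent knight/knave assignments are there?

1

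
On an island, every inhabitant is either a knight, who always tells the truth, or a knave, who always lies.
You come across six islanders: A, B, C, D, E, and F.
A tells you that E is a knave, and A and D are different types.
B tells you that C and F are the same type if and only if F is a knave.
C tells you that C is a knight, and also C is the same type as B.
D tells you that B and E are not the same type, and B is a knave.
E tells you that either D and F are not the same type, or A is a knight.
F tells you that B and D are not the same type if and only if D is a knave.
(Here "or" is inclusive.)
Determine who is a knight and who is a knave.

As a knave, A's statement "E is a knave, and A and D are different types" should be false; it is.
B is a knight, so "C and F are the same type if and only if F is a knave" must be True — and it is.
Since C is a knave, "C is a knight, and also C is the same type as B" needs to be false, which holds.
As a knave, D's statement "B and E are not the same type, and B is a knave" should be false; it is.
E is a knight, so "either D and F are not the same type, or A is a knight" must be True — and it is.
F (knight): "B and D are not the same type if and only if D is a knave" — True. ✓

A is a knave, B is a knight, C is a knave, D is a knave, E is a knight, and F is a knight.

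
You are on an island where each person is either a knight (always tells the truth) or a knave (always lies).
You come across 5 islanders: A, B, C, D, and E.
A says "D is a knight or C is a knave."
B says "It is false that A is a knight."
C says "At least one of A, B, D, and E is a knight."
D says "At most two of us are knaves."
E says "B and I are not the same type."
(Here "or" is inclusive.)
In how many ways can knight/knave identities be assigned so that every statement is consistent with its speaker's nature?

2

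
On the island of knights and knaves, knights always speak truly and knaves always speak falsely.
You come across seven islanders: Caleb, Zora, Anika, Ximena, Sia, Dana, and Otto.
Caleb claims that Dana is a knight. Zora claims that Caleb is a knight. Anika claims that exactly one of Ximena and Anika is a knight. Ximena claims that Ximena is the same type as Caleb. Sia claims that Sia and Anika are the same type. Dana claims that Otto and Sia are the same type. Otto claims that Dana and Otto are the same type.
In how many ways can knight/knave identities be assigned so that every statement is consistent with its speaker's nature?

2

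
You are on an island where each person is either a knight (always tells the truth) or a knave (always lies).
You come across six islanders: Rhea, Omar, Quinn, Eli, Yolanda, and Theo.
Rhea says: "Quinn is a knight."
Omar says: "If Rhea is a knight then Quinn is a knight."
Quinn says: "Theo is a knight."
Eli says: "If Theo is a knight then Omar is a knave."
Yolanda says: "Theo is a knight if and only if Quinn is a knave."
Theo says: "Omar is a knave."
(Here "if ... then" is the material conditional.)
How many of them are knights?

2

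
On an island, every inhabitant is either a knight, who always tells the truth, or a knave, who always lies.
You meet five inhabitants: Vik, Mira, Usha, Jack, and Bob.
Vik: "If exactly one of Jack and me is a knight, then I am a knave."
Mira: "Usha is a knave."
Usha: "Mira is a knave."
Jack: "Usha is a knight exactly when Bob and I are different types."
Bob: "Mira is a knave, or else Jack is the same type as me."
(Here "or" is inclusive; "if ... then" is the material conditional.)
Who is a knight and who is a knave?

Suppose Vik is a knave. Then Vik's statement "if exactly one of Jack and me is a knight, then I am a knave" would have to be false. Checking the 16 ways to assign the others, none is consistent with every speaker.
(For instance, with Mira=knight, Usha=knave, Jack=knight, Bob=knight, Vik's claim "if exactly one of Jack and me is a knight, then I am a knave" comes out true where it would need to be false.)
So Vik must be a knight, making "if exactly one of Jack and me is a knight, then I am a knave" true. Taking Vik=knight, Mira=knight, Usha=knave, Jack=knight, Bob=knight, each remaining statement checks out:
  Mira (knight): "Usha is a knave" — true. ✓
  Usha (knave): "Mira is a knave" — false. ✓
  Jack (knight): "Usha is a knight exactly when Bob and I are different types" — true. ✓
  Bob (knight): "Mira is a knave, or else Jack is the same type as me" — true. ✓
This is the unique consistent assignment.

Knights: Vik, Mira, Jack, and Bob. Knaves: Usha.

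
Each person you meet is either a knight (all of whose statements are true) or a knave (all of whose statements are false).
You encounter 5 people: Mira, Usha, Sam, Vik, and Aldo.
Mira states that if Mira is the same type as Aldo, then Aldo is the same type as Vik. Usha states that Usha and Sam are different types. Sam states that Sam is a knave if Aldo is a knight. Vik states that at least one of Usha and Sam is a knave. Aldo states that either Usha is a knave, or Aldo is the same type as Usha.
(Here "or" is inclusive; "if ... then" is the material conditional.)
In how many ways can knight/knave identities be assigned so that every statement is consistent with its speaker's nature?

0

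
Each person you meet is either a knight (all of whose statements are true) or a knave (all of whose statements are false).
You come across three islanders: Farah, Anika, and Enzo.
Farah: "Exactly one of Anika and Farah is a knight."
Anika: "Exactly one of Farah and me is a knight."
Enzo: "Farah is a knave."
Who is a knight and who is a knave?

Knights: Enzo. Knaves: Farah and Anika.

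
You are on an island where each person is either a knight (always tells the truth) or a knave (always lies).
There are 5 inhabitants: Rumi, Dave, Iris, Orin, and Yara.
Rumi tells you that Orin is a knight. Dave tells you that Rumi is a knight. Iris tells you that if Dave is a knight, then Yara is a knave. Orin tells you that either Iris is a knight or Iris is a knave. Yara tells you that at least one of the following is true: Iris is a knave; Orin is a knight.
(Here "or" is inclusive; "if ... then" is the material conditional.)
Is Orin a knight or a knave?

Orin is a knight.

Consistent assignments: {Rumi=knight, Dave=knight, Iris=knave, Orin=knight, Yara=knight}
In every consistent assignment, Orin is a knight.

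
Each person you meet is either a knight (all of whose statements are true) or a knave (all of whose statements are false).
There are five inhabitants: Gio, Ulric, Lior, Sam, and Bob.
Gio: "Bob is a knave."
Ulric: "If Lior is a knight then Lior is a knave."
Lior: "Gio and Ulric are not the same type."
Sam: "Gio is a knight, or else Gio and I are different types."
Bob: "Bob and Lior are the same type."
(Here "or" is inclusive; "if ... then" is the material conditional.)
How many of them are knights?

3

The unique consistent assignment is Gio=knight, Ulric=knave, Lior=knight, Sam=knight, Bob=knave.
That has 3 knights.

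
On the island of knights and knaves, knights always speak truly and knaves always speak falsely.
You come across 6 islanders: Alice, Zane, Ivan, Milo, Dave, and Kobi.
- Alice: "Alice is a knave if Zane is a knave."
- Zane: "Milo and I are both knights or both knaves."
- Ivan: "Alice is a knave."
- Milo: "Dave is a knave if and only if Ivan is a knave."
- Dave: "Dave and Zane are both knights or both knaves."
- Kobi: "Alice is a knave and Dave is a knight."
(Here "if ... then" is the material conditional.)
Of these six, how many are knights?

3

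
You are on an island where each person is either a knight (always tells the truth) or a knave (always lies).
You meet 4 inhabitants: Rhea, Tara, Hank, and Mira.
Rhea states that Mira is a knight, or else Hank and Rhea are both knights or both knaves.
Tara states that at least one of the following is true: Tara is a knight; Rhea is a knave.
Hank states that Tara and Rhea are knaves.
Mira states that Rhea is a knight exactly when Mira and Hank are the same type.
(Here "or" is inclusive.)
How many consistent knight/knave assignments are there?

0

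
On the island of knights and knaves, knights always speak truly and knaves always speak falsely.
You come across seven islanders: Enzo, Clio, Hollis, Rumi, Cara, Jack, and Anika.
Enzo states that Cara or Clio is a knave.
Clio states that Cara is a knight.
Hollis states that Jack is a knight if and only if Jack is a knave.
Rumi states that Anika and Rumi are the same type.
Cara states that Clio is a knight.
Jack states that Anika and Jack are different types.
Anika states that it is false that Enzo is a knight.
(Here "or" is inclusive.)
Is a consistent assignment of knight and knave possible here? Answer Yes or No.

Checking all 128 assignments, each has at least one speaker whose statement's truth value contradicts their type.

No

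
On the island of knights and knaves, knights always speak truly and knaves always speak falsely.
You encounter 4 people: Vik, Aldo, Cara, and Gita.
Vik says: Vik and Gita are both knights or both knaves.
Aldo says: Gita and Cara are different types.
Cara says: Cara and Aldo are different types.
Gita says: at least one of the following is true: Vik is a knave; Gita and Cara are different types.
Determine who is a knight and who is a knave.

Vik is a knave, Aldo is a knave, Cara is a knight, and Gita is a knight.

Since Vik is a knave, "Vik and Gita are both knights or both knaves" needs to be False, which holds.
Aldo is a knave; "Gita and Cara are different types" is False, as required.
Since Cara is a knight, "Cara and Aldo are different types" needs to be True, which holds.
As a knight, Gita's statement "at least one of the following is true: Vik is a knave; Gita and Cara are different types" should be True; it is.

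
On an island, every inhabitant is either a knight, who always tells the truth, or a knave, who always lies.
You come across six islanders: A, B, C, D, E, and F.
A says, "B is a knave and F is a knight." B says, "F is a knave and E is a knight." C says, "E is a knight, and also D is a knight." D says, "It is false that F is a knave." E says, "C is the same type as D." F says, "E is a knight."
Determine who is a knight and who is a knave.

Since A is a knight, "B is a knave and F is a knight" needs to be True, which holds.
B (knave): "F is a knave and E is a knight" — False. ✓
Since C is a knight, "E is a knight, and also D is a knight" needs to be True, which holds.
D is a knight, and the claim "it is false that F is a knave" is indeed True.
E is a knight; "C is the same type as D" is True, as required.
Since F is a knight, "E is a knight" needs to be True, which holds.

A is a knight, B is a knave, C is a knight, D is a knight, E is a knight, and F is a knight.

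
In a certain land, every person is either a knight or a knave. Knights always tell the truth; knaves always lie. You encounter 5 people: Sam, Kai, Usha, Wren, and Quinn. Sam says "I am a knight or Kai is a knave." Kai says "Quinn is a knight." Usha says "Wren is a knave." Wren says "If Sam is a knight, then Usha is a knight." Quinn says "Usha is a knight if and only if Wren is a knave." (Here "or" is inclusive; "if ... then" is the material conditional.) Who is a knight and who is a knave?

As a knave, Sam's statement "I am a knight or Kai is a knave" should be False; it is.
Kai is a knight; "Quinn is a knight" is True, as required.
Usha is a knave, and the claim "Wren is a knave" is indeed False.
Wren is a knight, so "if Sam is a knight, then Usha is a knight" must be True — and it is.
Quinn is a knight, and the claim "Usha is a knight if and only if Wren is a knave" is indeed True.

Sam is a knave, Kai is a knight, Usha is a knave, Wren is a knight, and Quinn is a knight.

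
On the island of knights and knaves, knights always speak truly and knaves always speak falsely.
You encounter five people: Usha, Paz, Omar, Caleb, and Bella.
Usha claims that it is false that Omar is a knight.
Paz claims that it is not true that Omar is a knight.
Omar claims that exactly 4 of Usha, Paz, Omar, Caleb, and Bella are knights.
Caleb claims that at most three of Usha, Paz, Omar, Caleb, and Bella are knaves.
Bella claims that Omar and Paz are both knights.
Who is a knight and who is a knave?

As a knight, Usha's statement "it is false that Omar is a knight" should be true; it is.
Paz (knight): "it is not true that Omar is a knight" — true. ✓
Omar is a knave; "exactly 4 of Usha, Paz, Omar, Caleb, and Bella are knights" is False, as required.
Since Caleb is a knight, "at most three of Usha, Paz, Omar, Caleb, and Bella are knaves" needs to be true, which holds.
Bella (knave): "Omar and Paz are both knights" — False. ✓

Knights: Usha, Paz, and Caleb. Knaves: Omar and Bella.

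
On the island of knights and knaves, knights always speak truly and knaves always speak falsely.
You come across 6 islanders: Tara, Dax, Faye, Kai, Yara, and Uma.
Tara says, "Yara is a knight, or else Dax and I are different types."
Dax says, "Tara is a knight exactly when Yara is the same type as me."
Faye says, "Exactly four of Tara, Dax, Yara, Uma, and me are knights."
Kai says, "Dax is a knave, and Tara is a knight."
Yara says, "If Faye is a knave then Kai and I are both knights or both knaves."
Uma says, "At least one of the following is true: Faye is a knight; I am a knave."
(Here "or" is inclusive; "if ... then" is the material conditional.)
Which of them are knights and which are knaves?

Since Tara is a knight, "Yara is a knight, or else Dax and I are different types" needs to be true, which holds.
Dax is a knave, so "Tara is a knight exactly when Yara is the same type as me" must be False — and it is.
Faye is a knight, and the claim "exactly four of Tara, Dax, Yara, Uma, and me are knights" is indeed true.
Kai (knight): "Dax is a knave, and Tara is a knight" — true. ✓
As a knight, Yara's statement "if Faye is a knave then Kai and I are both knights or both knaves" should be true; it is.
Uma is a knight, and the claim "at least one of the following is true: Faye is a knight; I am a knave" is indeed true.

Knights: Tara, Faye, Kai, Yara, and Uma. Knaves: Dax.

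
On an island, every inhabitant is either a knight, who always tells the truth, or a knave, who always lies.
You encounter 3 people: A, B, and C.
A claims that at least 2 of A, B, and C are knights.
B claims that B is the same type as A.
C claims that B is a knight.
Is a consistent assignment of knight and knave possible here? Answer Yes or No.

Yes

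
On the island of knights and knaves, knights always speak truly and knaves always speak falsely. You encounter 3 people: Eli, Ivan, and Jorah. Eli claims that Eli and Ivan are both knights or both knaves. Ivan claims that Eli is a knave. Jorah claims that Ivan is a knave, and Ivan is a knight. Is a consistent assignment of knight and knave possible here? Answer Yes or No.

Yes

One consistent assignment: Eli=knave, Ivan=knight, Jorah=knave.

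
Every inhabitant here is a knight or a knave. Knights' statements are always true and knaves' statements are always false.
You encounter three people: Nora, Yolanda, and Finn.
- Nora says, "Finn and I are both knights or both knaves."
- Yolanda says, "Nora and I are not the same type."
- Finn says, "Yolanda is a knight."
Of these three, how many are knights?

2

The unique consistent assignment is Nora=knave, Yolanda=knight, Finn=knight.
That has 2 knights.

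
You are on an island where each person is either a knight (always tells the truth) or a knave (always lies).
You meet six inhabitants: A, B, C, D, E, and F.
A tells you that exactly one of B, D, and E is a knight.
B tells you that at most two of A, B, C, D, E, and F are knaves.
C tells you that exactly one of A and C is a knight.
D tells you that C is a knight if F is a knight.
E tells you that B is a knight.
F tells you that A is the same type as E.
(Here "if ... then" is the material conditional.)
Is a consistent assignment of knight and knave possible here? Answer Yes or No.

One consistent assignment: A=knave, B=knight, C=knight, D=knight, E=knight, F=knave.

Yes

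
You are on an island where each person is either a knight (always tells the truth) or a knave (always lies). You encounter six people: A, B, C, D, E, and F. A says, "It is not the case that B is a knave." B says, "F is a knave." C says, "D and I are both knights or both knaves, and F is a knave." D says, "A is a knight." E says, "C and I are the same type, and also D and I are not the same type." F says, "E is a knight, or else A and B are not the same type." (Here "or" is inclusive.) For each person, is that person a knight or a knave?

A is a knight, and the claim "it is not the case that B is a knave" is indeed true.
Since B is a knight, "F is a knave" needs to be true, which holds.
As a knight, C's statement "D and I are both knights or both knaves, and F is a knave" should be true; it is.
D is a knight, so "A is a knight" must be true — and it is.
E (knave): "C and I are the same type, and also D and I are not the same type" — false. ✓
Since F is a knave, "E is a knight, or else A and B are not the same type" needs to be false, which holds.

Knights: A, B, C, and D. Knaves: E and F.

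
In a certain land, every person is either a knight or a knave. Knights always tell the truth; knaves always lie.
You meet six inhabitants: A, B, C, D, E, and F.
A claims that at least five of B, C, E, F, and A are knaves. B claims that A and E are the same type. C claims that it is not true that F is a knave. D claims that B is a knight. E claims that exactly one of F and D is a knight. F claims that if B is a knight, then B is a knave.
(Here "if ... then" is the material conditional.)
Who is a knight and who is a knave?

A is a knave, and the claim "at least five of B, C, E, F, and A are knaves" is indeed false.
B is a knave, so "A and E are the same type" must be false — and it is.
C is a knight, so "it is not true that F is a knave" must be true — and it is.
D is a knave, so "B is a knight" must be false — and it is.
E (knight): "exactly one of F and D is a knight" — true. ✓
F is a knight; "if B is a knight, then B is a knave" is true, as required.

A is a knave, B is a knave, C is a knight, D is a knave, E is a knight, and F is a knight.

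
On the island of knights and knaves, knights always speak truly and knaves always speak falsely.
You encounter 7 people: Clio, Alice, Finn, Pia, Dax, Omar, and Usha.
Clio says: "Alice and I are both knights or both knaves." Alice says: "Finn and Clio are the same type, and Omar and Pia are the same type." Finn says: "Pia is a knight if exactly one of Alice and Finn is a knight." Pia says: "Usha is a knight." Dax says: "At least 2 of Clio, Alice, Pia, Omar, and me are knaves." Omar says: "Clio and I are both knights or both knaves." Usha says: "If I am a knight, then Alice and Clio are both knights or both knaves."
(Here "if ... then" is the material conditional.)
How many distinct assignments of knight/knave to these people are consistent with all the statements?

Consistent assignments:
  Clio=knight, Alice=knight, Finn=knight, Pia=knight, Dax=knave, Omar=knight, Usha=knight

1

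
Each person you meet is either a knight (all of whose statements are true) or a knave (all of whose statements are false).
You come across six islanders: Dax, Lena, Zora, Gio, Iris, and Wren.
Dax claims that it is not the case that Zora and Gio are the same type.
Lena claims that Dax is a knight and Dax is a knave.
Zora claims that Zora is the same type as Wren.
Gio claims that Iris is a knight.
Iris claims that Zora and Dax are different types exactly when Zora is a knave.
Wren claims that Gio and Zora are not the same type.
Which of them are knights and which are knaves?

Dax is a knight, Lena is a knave, Zora is a knave, Gio is a knight, Iris is a knight, and Wren is a knight.

Since Dax is a knight, "it is not the case that Zora and Gio are the same type" needs to be True, which holds.
Lena is a knave, so "Dax is a knight and Dax is a knave" must be false — and it is.
Zora (knave): "Zora is the same type as Wren" — false. ✓
Gio (knight): "Iris is a knight" — True. ✓
Iris is a knight, and the claim "Zora and Dax are different types exactly when Zora is a knave" is indeed True.
Wren is a knight, so "Gio and Zora are not the same type" must be True — and it is.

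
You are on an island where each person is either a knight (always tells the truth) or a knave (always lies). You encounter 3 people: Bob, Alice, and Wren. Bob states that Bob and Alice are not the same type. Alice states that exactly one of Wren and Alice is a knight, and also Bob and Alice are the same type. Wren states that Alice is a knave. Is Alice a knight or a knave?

Alice is a knave.

Consistent assignments: {Bob=knight, Alice=knave, Wren=knight}
In every consistent assignment, Alice is a knave.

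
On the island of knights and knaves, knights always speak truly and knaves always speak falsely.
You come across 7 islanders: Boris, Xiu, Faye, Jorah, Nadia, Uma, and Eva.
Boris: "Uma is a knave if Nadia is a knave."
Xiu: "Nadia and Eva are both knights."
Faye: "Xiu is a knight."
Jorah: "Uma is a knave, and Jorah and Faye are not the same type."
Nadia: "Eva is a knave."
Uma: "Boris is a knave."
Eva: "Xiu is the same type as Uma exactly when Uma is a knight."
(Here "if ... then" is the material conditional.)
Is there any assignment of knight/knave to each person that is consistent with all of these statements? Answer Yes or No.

One consistent assignment: Boris=knight, Xiu=knave, Faye=knave, Jorah=knight, Nadia=knight, Uma=knave, Eva=knave.

Yes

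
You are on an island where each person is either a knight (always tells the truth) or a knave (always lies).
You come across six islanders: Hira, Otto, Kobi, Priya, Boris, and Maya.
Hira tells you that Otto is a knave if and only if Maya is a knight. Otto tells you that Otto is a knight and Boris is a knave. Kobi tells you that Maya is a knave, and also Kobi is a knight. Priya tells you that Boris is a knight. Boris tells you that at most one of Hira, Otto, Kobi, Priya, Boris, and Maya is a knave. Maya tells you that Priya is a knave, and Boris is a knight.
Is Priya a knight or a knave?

Priya is a knave.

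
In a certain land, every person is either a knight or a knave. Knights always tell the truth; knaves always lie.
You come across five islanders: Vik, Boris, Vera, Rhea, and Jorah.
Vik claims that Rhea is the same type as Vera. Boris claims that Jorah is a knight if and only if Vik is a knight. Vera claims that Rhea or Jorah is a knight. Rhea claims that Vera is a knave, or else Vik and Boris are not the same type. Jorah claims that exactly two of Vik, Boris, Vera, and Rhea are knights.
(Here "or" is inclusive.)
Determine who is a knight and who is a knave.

Vik is a knight, Boris is a knave, Vera is a knight, Rhea is a knight, and Jorah is a knave.

Vik (knight): "Rhea is the same type as Vera" — true. ✓
As a knave, Boris's statement "Jorah is a knight if and only if Vik is a knight" should be False; it is.
Since Vera is a knight, "Rhea or Jorah is a knight" needs to be true, which holds.
Rhea is a knight; "Vera is a knave, or else Vik and Boris are not the same type" is true, as required.
Jorah is a knave, so "exactly two of Vik, Boris, Vera, and Rhea are knights" must be False — and it is.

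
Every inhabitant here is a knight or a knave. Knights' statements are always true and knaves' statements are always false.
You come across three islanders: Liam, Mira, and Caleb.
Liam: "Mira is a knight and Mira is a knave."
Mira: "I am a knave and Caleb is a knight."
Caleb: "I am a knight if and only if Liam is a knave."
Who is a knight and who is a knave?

Liam is a knave, Mira is a knave, and Caleb is a knave.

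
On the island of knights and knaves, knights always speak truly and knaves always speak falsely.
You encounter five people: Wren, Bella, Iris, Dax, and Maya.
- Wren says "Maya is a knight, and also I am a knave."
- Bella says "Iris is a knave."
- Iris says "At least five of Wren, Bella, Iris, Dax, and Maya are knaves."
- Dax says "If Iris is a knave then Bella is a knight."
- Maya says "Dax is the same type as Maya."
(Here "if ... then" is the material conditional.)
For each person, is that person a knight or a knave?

Wren is a knave; "Maya is a knight, and also I am a knave" is false, as required.
Bella is a knight, and the claim "Iris is a knave" is indeed true.
Iris (knave): "at least five of Wren, Bella, Iris, Dax, and Maya are knaves" — false. ✓
Dax is a knight, and the claim "if Iris is a knave then Bella is a knight" is indeed true.
Maya is a knave, so "Dax is the same type as Maya" must be false — and it is.

Wren is a knave, Bella is a knight, Iris is a knave, Dax is a knight, and Maya is a knave.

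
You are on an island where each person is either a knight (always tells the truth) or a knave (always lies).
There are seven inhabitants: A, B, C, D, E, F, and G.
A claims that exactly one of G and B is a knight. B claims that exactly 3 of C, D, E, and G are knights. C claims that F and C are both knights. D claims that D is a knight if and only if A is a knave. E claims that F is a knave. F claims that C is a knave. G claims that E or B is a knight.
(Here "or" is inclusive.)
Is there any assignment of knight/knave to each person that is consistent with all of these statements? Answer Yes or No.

Yes

One consistent assignment: A=knave, B=knave, C=knave, D=knight, E=knave, F=knight, G=knave.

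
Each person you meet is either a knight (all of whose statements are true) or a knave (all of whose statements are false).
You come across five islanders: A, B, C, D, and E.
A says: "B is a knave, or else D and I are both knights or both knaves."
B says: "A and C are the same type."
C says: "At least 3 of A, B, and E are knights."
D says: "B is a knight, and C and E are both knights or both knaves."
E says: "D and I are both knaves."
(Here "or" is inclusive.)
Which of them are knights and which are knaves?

A is a knave, B is a knight, C is a knave, D is a knight, and E is a knave.

Suppose A is a knight. Then A's statement "B is a knave, or else D and I are both knights or both knaves" would have to be true. Checking the 16 ways to assign the others, none is consistent with every speaker.
(For instance, with B=knight, C=knave, D=knight, E=knave, B's claim "A and C are the same type" comes out false where it would need to be true.)
So A must be a knave, making "B is a knave, or else D and I are both knights or both knaves" false. Taking A=knave, B=knight, C=knave, D=knight, E=knave, each remaining statement checks out:
  B (knight): "A and C are the same type" — true. ✓
  C (knave): "at least 3 of A, B, and E are knights" — false. ✓
  D (knight): "B is a knight, and C and E are both knights or both knaves" — true. ✓
  E (knave): "D and I are both knaves" — false. ✓
This is the unique consistent assignment.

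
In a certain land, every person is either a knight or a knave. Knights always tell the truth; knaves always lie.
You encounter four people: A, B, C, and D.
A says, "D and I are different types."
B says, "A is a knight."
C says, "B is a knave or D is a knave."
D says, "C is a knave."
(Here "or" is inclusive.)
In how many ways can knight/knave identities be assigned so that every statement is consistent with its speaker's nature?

Consistent assignments:
  A=knight, B=knight, C=knight, D=knave
  A=knave, B=knave, C=knight, D=knave

2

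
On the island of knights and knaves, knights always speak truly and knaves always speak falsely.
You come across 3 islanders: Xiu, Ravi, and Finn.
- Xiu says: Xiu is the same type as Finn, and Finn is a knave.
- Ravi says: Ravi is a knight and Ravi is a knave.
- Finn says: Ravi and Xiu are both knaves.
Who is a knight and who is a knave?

Xiu is a knave; "Xiu is the same type as Finn, and Finn is a knave" is False, as required.
Ravi (knave): "Ravi is a knight and Ravi is a knave" — False. ✓
Finn is a knight, and the claim "Ravi and Xiu are both knaves" is indeed True.

Xiu is a knave, Ravi is a knave, and Finn is a knight.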